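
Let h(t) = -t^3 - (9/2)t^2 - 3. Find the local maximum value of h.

h'(t) = -3t^2 - 9t. Setting h'(t) = 0 gives t ∈ {-3, 0}.
Since h''(t) = -6t - 9, we get h''(-3) = 9 > 0 ⇒ local minimum; h''(0) = -9 < 0 ⇒ local maximum.
Thus h has its local maximum at t = 0, with value -3.

-3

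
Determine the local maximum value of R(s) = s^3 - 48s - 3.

125

Critical points: R'(s) = 3s^2 - 48 vanishes at s = -4, 4.
Second-derivative test with R''(s) = 6s: R''(-4) = -24 < 0 ⇒ local maximum; R''(4) = 24 > 0 ⇒ local minimum.
Thus R has its local maximum at s = -4, with value 125.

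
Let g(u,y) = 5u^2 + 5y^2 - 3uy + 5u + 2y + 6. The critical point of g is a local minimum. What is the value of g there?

∂g/∂u = 10u - 3y + 5 = 0 and ∂g/∂y = -3u + 10y + 2 = 0, so (u, y) = (-8/13, -5/13).
The Hessian has g_{uu} = 10, g_{yy} = 10, g_{uy} = -3, giving D = 91 > 0 with g_{uu} > 0, so the point is a local minimum.
g(-8/13, -5/13) = 53/13.

53/13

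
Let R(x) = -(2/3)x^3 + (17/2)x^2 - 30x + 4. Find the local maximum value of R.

R'(x) = -2x^2 + 17x - 30. Setting R'(x) = 0 gives x ∈ {5/2, 6}.
Since R''(x) = -4x + 17, we get R''(5/2) = 7 > 0 ⇒ local minimum; R''(6) = -7 < 0 ⇒ local maximum.
The local maximum is R(6) = -14.

-14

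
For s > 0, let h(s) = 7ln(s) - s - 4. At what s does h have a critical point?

7

h'(s) = 7/s − 1 = 0 gives s = 7.
h''(s) = -7/s², which is negative for s > 0, so this is a local maximum.
h(7) = 7·ln(7) - 7 - 4 ≈ 2.6214.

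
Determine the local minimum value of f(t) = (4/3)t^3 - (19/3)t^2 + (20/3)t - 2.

f'(t) = 4t^2 - (38/3)t + 20/3 = 0 at t = 2/3, 5/2.
Second-derivative test with f''(t) = 8t - 38/3: f''(2/3) = -22/3 < 0 ⇒ local maximum; f''(5/2) = 22/3 > 0 ⇒ local minimum.
Thus f has its local minimum at t = 5/2, with value -49/12.

-49/12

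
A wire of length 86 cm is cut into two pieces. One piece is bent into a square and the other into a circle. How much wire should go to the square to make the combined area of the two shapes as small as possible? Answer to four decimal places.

48.1685

Let x be the length used for the square. Square side x/4; circle radius (86−x)/(2π).
A(x) = (x/4)² + π·((86−x)/(2π))² = x²/16 + (86−x)²/(4π) for 0 ≤ x ≤ 86. A'(x) = x/8 − (86−x)/(2π) = 0 gives x = 4·86/(π+4) ≈ 48.1685.
A'' = 1/8 + 1/(2π) > 0, so this gives the minimum combined area; x ≈ 48.1685 cm to the square.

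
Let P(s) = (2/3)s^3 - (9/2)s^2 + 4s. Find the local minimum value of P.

-40/3

P'(s) = 2s^2 - 9s + 4. Setting P'(s) = 0 gives s ∈ {1/2, 4}.
Second-derivative test with P''(s) = 4s - 9: P''(1/2) = -7 < 0 ⇒ local maximum; P''(4) = 7 > 0 ⇒ local minimum.
So the local minimum value is P(4) = -40/3.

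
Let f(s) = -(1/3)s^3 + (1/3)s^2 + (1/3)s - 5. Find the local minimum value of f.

Critical points: f'(s) = -s^2 + (2/3)s + 1/3 vanishes at s = -1/3, 1.
f''(s) = -2s + 2/3. f''(-1/3) = 4/3 > 0 ⇒ local minimum; f''(1) = -4/3 < 0 ⇒ local maximum.
Thus f has its local minimum at s = -1/3, with value -410/81.

-410/81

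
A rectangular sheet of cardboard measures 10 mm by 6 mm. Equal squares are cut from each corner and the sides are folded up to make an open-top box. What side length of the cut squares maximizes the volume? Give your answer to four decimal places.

With cut size x, the volume is V(x) = x(10 − 2x)(6 − 2x) for 0 < x < 3.
V'(x) = 12x^2 − 64x + 60. Setting V'(x) = 0 gives x ≈ 1.2137 (the root in (0, 3)).
V''(x) = 24x − 64 is negative there, so this is the maximum; V ≈ 32.8353.

1.2137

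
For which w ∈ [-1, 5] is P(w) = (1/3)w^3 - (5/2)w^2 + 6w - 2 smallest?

Differentiating, P'(w) = w^2 - 5w + 6; which vanishes at w = 2 and w = 3.
Evaluating at the critical points and endpoints: P(-1) = -65/6; P(2) = 8/3; P(3) = 5/2; P(5) = 43/6.
So the minimum is P(-1) = -65/6.

-1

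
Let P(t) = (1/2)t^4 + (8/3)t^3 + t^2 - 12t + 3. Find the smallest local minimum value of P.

-29/6

P'(t) = 2t^3 + 8t^2 + 2t - 12. Setting P'(t) = 0 gives t ∈ {-3, -2, 1}.
Since P''(t) = 6t^2 + 16t + 2, we get P''(-3) = 8 > 0 ⇒ local minimum; P''(-2) = -6 < 0 ⇒ local maximum; P''(1) = 24 > 0 ⇒ local minimum.
So the smallest local minimum value is P(1) = -29/6.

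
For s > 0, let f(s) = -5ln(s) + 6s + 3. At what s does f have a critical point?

5/6

f'(s) = -5/s + 6 = 0 gives s = 5/6.
f''(s) = 5/s², which is positive for s > 0, so this is a local minimum.
f(5/6) = -5·ln(5/6) + 5 + 3 ≈ 8.9116.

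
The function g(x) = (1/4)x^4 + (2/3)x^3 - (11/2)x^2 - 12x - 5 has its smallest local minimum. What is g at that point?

g'(x) = x^3 + 2x^2 - 11x - 12. Setting g'(x) = 0 gives x ∈ {-4, -1, 3}.
Since g''(x) = 3x^2 + 4x - 11, we get g''(-4) = 21 > 0 ⇒ local minimum; g''(-1) = -12 < 0 ⇒ local maximum; g''(3) = 28 > 0 ⇒ local minimum.
Thus g has its smallest local minimum at x = 3, with value -209/4.

-209/4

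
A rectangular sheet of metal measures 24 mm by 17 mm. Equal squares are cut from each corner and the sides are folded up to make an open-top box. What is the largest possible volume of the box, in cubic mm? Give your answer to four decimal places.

With cut size x, the volume is V(x) = x(24 − 2x)(17 − 2x) for 0 < x < 8.5.
V'(x) = 12x^2 − 164x + 408. Setting V'(x) = 0 gives x ≈ 3.2704 (the root in (0, 8.5)).
V''(x) = 24x − 164 is negative there, so this is the maximum; V ≈ 597.2053.

597.2053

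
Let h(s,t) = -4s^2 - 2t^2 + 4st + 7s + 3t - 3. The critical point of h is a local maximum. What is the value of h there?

85/8

∂h/∂s = -8s + 4t + 7 = 0 and ∂h/∂t = 4s - 4t + 3 = 0, so (s, t) = (5/2, 13/4).
The Hessian has h_{ss} = -8, h_{tt} = -4, h_{st} = 4, giving D = 16 > 0 with h_{ss} < 0, so the point is a local maximum.
h(5/2, 13/4) = 85/8.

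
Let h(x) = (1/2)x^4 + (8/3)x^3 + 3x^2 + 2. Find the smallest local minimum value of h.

-5/2

Critical points: h'(x) = 2x^3 + 8x^2 + 6x vanishes at x = -3, -1, 0.
Second-derivative test with h''(x) = 6x^2 + 16x + 6: h''(-3) = 12 > 0 ⇒ local minimum; h''(-1) = -4 < 0 ⇒ local maximum; h''(0) = 6 > 0 ⇒ local minimum.
So the smallest local minimum value is h(-3) = -5/2.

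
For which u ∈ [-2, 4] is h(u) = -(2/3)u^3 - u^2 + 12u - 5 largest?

h'(u) = -2u^2 - 2u + 12, whose only zero in [-2, 4] is u = 2.
Evaluating at the critical points and endpoints: h(-2) = -83/3, h(2) = 29/3, h(4) = -47/3.
The maximum over the interval is 29/3, attained at u = 2.

2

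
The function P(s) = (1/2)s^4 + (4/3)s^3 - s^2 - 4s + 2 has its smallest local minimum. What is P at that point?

-7/6

P'(s) = 2s^3 + 4s^2 - 2s - 4 = 0 at s = -2, -1, 1.
Second-derivative test with P''(s) = 6s^2 + 8s - 2: P''(-2) = 6 > 0 ⇒ local minimum; P''(-1) = -4 < 0 ⇒ local maximum; P''(1) = 12 > 0 ⇒ local minimum.
Thus P has its smallest local minimum at s = 1, with value -7/6.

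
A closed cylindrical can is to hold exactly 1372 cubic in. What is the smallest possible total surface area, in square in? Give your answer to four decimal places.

683.5190

With radius r and height h, πr²h = 1372 so h = 1372/(πr²), and S(r) = 2πr² + 2πrh = 2πr² + 2·1372/r.
S'(r) = 4πr − 2·1372/r² = 0 ⇒ r³ = 1372/(2π), so r ≈ 6.0218 and h = 2r ≈ 12.0436.
S''(r) = 4π + 4·1372/r³ > 0, so this is the minimum; S ≈ 683.5190.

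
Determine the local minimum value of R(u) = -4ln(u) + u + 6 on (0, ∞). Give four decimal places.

4.4548

R'(u) = -4/u + 1 = 0 gives u = 4.
R''(u) = 4/u², which is positive for u > 0, so this is a local minimum.
R(4) = -4·ln(4) + 4 + 6 ≈ 4.4548.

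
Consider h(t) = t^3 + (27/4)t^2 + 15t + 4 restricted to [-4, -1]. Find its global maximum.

The derivative is 3t^2 + (27/2)t + 15, which vanishes at t = -5/2 and t = -2.
Evaluating at the critical points and endpoints: h(-4) = -12, h(-5/2) = -111/16, h(-2) = -7, h(-1) = -21/4.
So the maximum is h(-1) = -21/4.

-21/4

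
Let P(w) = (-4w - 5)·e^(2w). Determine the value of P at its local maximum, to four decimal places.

0.0604

By the product rule, P'(w) = (-8w - 14)·e^(2w). Since e^(2w) > 0, the only critical point is w = -7/4.
P''(-7/4) has the same sign as -8 < 0, so this is a local maximum.
P(-7/4) = (2)·e^(-7/2) ≈ 0.0604.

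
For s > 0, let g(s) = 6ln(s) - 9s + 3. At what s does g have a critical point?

2/3

g'(s) = 6/s − 9 = 0 gives s = 2/3.
g''(s) = -6/s², which is negative for s > 0, so this is a local maximum.
g(2/3) = 6·ln(2/3) - 6 + 3 ≈ -5.4328.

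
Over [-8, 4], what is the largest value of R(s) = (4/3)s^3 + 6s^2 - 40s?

550/3

The derivative is 4s^2 + 12s - 40, which vanishes at s = -5 and s = 2.
Compare values at every candidate in [-8, 4]: R(-8) = 64/3,  R(-5) = 550/3,  R(2) = -136/3,  R(4) = 64/3.
So the maximum is R(-5) = 550/3.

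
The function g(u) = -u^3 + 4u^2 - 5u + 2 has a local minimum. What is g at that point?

0

g'(u) = -3u^2 + 8u - 5 = 0 at u = 1, 5/3.
Second-derivative test with g''(u) = -6u + 8: g''(1) = 2 > 0 ⇒ local minimum; g''(5/3) = -2 < 0 ⇒ local maximum.
Thus g has its local minimum at u = 1, with value 0.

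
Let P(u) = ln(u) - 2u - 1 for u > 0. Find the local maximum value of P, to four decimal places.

-2.6931

P'(u) = 1/u − 2 = 0 gives u = 1/2.
P''(u) = -1/u², which is negative for u > 0, so this is a local maximum.
P(1/2) = 1·ln(1/2) - 1 - 1 ≈ -2.6931.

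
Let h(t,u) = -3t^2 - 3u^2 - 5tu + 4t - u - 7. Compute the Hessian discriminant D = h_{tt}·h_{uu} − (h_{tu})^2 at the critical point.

11

∂h/∂t = -6t - 5u + 4 = 0 and ∂h/∂u = -5t - 6u - 1 = 0, so (t, u) = (29/11, -26/11).
The Hessian has h_{tt} = -6, h_{uu} = -6, h_{tu} = -5, giving D = 11 > 0 with h_{tt} < 0, so the point is a local maximum.
D = (-6)·(-6) − (-5)^2 = 11.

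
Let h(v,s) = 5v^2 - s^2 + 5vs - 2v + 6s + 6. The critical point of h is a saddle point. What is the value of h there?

∂h/∂v = 10v + 5s - 2 = 0 and ∂h/∂s = 5v - 2s + 6 = 0, so (v, s) = (-26/45, 14/9).
The Hessian has h_{vv} = 10, h_{ss} = -2, h_{vs} = 5, giving D = -45 < 0, so the point is a saddle point.
h(-26/45, 14/9) = 506/45.

506/45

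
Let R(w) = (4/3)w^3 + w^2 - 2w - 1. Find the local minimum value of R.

-19/12

Critical points: R'(w) = 4w^2 + 2w - 2 vanishes at w = -1, 1/2.
Second-derivative test with R''(w) = 8w + 2: R''(-1) = -6 < 0 ⇒ local maximum; R''(1/2) = 6 > 0 ⇒ local minimum.
So the local minimum value is R(1/2) = -19/12.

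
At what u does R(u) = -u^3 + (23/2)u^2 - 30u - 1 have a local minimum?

5/3

R'(u) = -3u^2 + 23u - 30 = 0 at u = 5/3, 6.
Since R''(u) = -6u + 23, we get R''(5/3) = 13 > 0 ⇒ local minimum; R''(6) = -13 < 0 ⇒ local maximum.
The local minimum is R(5/3) = -1279/54.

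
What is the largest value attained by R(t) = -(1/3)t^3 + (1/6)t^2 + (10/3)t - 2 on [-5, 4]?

163/6

R'(t) = -t^2 + (1/3)t + 10/3, which vanishes at t = -5/3 and t = 2.
Compare values at every candidate in [-5, 4]: R(-5) = 163/6; R(-5/3) = -899/162; R(2) = 8/3; R(4) = -22/3.
The maximum over the interval is 163/6, attained at t = -5.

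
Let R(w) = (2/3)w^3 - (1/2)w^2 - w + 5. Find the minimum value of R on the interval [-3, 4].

-29/2

Differentiating, R'(w) = 2w^2 - w - 1; which vanishes at w = -1/2 and w = 1.
Evaluating at the critical points and endpoints: R(-3) = -29/2; R(-1/2) = 127/24; R(1) = 25/6; R(4) = 107/3.
Hence the absolute minimum is -29/2 at w = -3.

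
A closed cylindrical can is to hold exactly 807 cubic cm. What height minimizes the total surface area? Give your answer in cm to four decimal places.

With radius r and height h, πr²h = 807 so h = 807/(πr²), and S(r) = 2πr² + 2πrh = 2πr² + 2·807/r.
S'(r) = 4πr − 2·807/r² = 0 ⇒ r³ = 807/(2π), so r ≈ 5.0454 and h = 2r ≈ 10.0909.
S''(r) = 4π + 4·807/r³ > 0, so this is the minimum; S ≈ 479.8405.

10.0909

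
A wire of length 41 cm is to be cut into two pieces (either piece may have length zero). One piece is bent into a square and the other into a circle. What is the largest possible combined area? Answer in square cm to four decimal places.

133.7697

Let x be the length used for the square. Square side x/4; circle radius (41−x)/(2π).
A(x) = (x/4)² + π·((41−x)/(2π))² = x²/16 + (41−x)²/(4π) for 0 ≤ x ≤ 41. A'(x) = x/8 − (41−x)/(2π) = 0 gives x = 4·41/(π+4) ≈ 22.9641.
A'' > 0, so the interior critical point is a minimum; the maximum is at an endpoint. A(0) = 133.7697 and A(41) = 105.0625, so the largest area is 133.7697.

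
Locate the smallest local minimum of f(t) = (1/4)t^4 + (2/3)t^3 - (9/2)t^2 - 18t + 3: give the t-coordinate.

f'(t) = t^3 + 2t^2 - 9t - 18 = 0 at t = -3, -2, 3.
Since f''(t) = 3t^2 + 4t - 9, we get f''(-3) = 6 > 0 ⇒ local minimum; f''(-2) = -5 < 0 ⇒ local maximum; f''(3) = 30 > 0 ⇒ local minimum.
The smallest local minimum is f(3) = -213/4.

3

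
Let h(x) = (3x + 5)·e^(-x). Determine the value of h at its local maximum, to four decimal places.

5.8432

By the product rule, h'(x) = (-3x - 2)·e^(-x). Since e^(-x) > 0, the only critical point is x = -2/3.
h''(-2/3) has the same sign as -3 < 0, so this is a local maximum.
h(-2/3) = (3)·e^(2/3) ≈ 5.8432.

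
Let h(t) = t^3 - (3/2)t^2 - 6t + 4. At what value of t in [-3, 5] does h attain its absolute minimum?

-3

h'(t) = 3t^2 - 3t - 6, which vanishes at t = -1 and t = 2.
Compare values at every candidate in [-3, 5]: h(-3) = -37/2,  h(-1) = 15/2,  h(2) = -6,  h(5) = 123/2.
So the minimum is h(-3) = -37/2.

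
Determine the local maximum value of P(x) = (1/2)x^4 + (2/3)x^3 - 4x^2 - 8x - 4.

P'(x) = 2x^3 + 2x^2 - 8x - 8 = 0 at x = -2, -1, 2.
Since P''(x) = 6x^2 + 4x - 8, we get P''(-2) = 8 > 0 ⇒ local minimum; P''(-1) = -6 < 0 ⇒ local maximum; P''(2) = 24 > 0 ⇒ local minimum.
The local maximum is P(-1) = -1/6.

-1/6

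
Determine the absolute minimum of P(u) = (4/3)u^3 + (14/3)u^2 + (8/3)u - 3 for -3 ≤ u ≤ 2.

P'(u) = 4u^2 + (28/3)u + 8/3, which vanishes at u = -2 and u = -1/3.
Evaluating at the critical points and endpoints: P(-3) = -5; P(-2) = -1/3; P(-1/3) = -277/81; P(2) = 95/3.
Hence the absolute minimum is -5 at u = -3.

-5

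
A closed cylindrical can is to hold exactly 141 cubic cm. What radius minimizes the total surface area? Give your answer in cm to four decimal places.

With radius r and height h, πr²h = 141 so h = 141/(πr²), and S(r) = 2πr² + 2πrh = 2πr² + 2·141/r.
S'(r) = 4πr − 2·141/r² = 0 ⇒ r³ = 141/(2π), so r ≈ 2.8206 and h = 2r ≈ 5.6413.
S''(r) = 4π + 4·141/r³ > 0, so this is the minimum; S ≈ 149.9664.

2.8206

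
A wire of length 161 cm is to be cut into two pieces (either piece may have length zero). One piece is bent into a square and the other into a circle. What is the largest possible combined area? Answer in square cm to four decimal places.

2062.7276

Let x be the length used for the square. Square side x/4; circle radius (161−x)/(2π).
A(x) = (x/4)² + π·((161−x)/(2π))² = x²/16 + (161−x)²/(4π) for 0 ≤ x ≤ 161. A'(x) = x/8 − (161−x)/(2π) = 0 gives x = 4·161/(π+4) ≈ 90.1760.
A'' > 0, so the interior critical point is a minimum; the maximum is at an endpoint. A(0) = 2062.7276 and A(161) = 1620.0625, so the largest area is 2062.7276.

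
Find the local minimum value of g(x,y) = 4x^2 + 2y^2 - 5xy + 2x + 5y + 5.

∂g/∂x = 8x - 5y + 2 = 0 and ∂g/∂y = -5x + 4y + 5 = 0, so (x, y) = (-33/7, -50/7).
The Hessian has g_{xx} = 8, g_{yy} = 4, g_{xy} = -5, giving D = 7 > 0 with g_{xx} > 0, so the point is a local minimum.
g(-33/7, -50/7) = -123/7.

-123/7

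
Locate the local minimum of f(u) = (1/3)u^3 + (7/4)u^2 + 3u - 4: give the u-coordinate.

-3/2

f'(u) = u^2 + (7/2)u + 3. Setting f'(u) = 0 gives u ∈ {-2, -3/2}.
Since f''(u) = 2u + 7/2, we get f''(-2) = -1/2 < 0 ⇒ local maximum; f''(-3/2) = 1/2 > 0 ⇒ local minimum.
The local minimum is f(-3/2) = -91/16.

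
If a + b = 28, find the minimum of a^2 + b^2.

With a + b = 28, a^2 + b^2 = a^2 + (28 − a)^2.
The derivative 2a − 2(28 − a) = 4a − 56 vanishes at a = 14; second derivative 4 > 0, a minimum.
The minimum is 2·(14)^2 = 392.

392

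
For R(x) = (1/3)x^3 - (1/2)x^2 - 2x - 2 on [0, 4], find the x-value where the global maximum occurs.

4

The derivative is x^2 - x - 2, whose only zero in [0, 4] is x = 2.
Compare values at every candidate in [0, 4]: R(0) = -2,  R(2) = -16/3,  R(4) = 10/3.
The maximum over the interval is 10/3, attained at x = 4.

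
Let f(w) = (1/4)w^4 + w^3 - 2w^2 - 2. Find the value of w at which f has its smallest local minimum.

f'(w) = w^3 + 3w^2 - 4w = 0 at w = -4, 0, 1.
Second-derivative test with f''(w) = 3w^2 + 6w - 4: f''(-4) = 20 > 0 ⇒ local minimum; f''(0) = -4 < 0 ⇒ local maximum; f''(1) = 5 > 0 ⇒ local minimum.
Thus f has its smallest local minimum at w = -4, with value -34.

-4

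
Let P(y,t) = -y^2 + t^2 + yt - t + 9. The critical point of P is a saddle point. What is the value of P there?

∂P/∂y = -2y + t = 0 and ∂P/∂t = y + 2t - 1 = 0, so (y, t) = (1/5, 2/5).
The Hessian has P_{yy} = -2, P_{tt} = 2, P_{yt} = 1, giving D = -5 < 0, so the point is a saddle point.
P(1/5, 2/5) = 44/5.

44/5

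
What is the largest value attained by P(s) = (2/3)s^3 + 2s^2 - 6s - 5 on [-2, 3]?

Differentiating, P'(s) = 2s^2 + 4s - 6; whose only zero in [-2, 3] is s = 1.
Compare values at every candidate in [-2, 3]: P(-2) = 29/3, P(1) = -25/3, P(3) = 13.
Hence the absolute maximum is 13 at s = 3.

13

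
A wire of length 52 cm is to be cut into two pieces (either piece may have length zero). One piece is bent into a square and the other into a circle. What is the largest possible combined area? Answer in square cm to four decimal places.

Let x be the length used for the square. Square side x/4; circle radius (52−x)/(2π).
A(x) = (x/4)² + π·((52−x)/(2π))² = x²/16 + (52−x)²/(4π) for 0 ≤ x ≤ 52. A'(x) = x/8 − (52−x)/(2π) = 0 gives x = 4·52/(π+4) ≈ 29.1252.
A'' > 0, so the interior critical point is a minimum; the maximum is at an endpoint. A(0) = 215.1775 and A(52) = 169.0000, so the largest area is 215.1775.

215.1775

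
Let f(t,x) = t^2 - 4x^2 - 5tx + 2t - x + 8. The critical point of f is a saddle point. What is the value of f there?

303/41

∂f/∂t = 2t - 5x + 2 = 0 and ∂f/∂x = -5t - 8x - 1 = 0, so (t, x) = (-21/41, 8/41).
The Hessian has f_{tt} = 2, f_{xx} = -8, f_{tx} = -5, giving D = -41 < 0, so the point is a saddle point.
f(-21/41, 8/41) = 303/41.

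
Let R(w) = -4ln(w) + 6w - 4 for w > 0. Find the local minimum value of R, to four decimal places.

1.6219

R'(w) = -4/w + 6 = 0 gives w = 2/3.
R''(w) = 4/w², which is positive for w > 0, so this is a local minimum.
R(2/3) = -4·ln(2/3) + 4 - 4 ≈ 1.6219.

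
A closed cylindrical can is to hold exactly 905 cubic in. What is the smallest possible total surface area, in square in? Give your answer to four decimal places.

With radius r and height h, πr²h = 905 so h = 905/(πr²), and S(r) = 2πr² + 2πrh = 2πr² + 2·905/r.
S'(r) = 4πr − 2·905/r² = 0 ⇒ r³ = 905/(2π), so r ≈ 5.2419 and h = 2r ≈ 10.4838.
S''(r) = 4π + 4·905/r³ > 0, so this is the minimum; S ≈ 517.9410.

517.9410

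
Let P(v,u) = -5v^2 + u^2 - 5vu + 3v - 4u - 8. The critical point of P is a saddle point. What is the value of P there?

∂P/∂v = -10v - 5u + 3 = 0 and ∂P/∂u = -5v + 2u - 4 = 0, so (v, u) = (-14/45, 11/9).
The Hessian has P_{vv} = -10, P_{uu} = 2, P_{vu} = -5, giving D = -45 < 0, so the point is a saddle point.
P(-14/45, 11/9) = -491/45.

-491/45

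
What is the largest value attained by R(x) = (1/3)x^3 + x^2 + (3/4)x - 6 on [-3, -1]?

Differentiating, R'(x) = x^2 + 2x + 3/4; whose only zero in [-3, -1] is x = -3/2.
Compare values at every candidate in [-3, -1]: R(-3) = -33/4,  R(-3/2) = -6,  R(-1) = -73/12.
The maximum over the interval is -6, attained at x = -3/2.

-6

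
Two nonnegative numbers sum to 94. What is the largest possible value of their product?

2209

With x + y = 94, the product is P(x) = x(94 − x).
P'(x) = 94 − 2x = 0 gives x = 47; P'' = −2 < 0, so this is the maximum.
P = 47·47 = 2209.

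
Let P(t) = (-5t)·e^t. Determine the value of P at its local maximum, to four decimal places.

Differentiating with the product rule gives P'(t) = (-5t - 5)·e^t. Since e^t > 0, the only critical point is t = -1.
P''(-1) has the same sign as -5 < 0, so this is a local maximum.
P(-1) = (5)·e^(-1) ≈ 1.8394.

1.8394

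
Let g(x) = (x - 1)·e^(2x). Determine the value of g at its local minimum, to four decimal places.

-1.3591

By the product rule, g'(x) = (2x - 1)·e^(2x). Since e^(2x) > 0, the only critical point is x = 1/2.
g''(1/2) has the same sign as 2 > 0, so this is a local minimum.
g(1/2) = (-1/2)·e^(1) ≈ -1.3591.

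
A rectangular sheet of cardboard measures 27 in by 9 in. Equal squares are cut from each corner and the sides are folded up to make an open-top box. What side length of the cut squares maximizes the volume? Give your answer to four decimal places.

2.0314

With cut size x, the volume is V(x) = x(27 − 2x)(9 − 2x) for 0 < x < 4.5.
V'(x) = 12x^2 − 144x + 243. Setting V'(x) = 0 gives x ≈ 2.0314 (the root in (0, 4.5)).
V''(x) = 24x − 144 is negative there, so this is the maximum; V ≈ 230.0470.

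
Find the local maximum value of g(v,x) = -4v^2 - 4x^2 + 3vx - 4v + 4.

284/55

∂g/∂v = -8v + 3x - 4 = 0 and ∂g/∂x = 3v - 8x = 0, so (v, x) = (-32/55, -12/55).
The Hessian has g_{vv} = -8, g_{xx} = -8, g_{vx} = 3, giving D = 55 > 0 with g_{vv} < 0, so the point is a local maximum.
g(-32/55, -12/55) = 284/55.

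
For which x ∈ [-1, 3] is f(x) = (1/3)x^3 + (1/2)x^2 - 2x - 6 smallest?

Differentiating, f'(x) = x^2 + x - 2; whose only zero in [-1, 3] is x = 1.
Candidates: f(-1) = -23/6; f(1) = -43/6; f(3) = 3/2.
Hence the absolute minimum is -43/6 at x = 1.

1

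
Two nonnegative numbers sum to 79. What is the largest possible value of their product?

With x + y = 79, the product is P(x) = x(79 − x).
P'(x) = 79 − 2x = 0 gives x = 79/2; P'' = −2 < 0, so this is the maximum.
P = 79/2·79/2 = 6241/4.

6241/4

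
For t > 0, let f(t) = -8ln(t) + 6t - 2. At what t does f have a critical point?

4/3

f'(t) = -8/t + 6 = 0 gives t = 4/3.
f''(t) = 8/t², which is positive for t > 0, so this is a local minimum.
f(4/3) = -8·ln(4/3) + 8 - 2 ≈ 3.6985.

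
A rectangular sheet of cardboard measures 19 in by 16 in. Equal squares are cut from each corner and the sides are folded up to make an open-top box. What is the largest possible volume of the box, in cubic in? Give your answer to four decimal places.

With cut size x, the volume is V(x) = x(19 − 2x)(16 − 2x) for 0 < x < 8.
V'(x) = 12x^2 − 140x + 304. Setting V'(x) = 0 gives x ≈ 2.8847 (the root in (0, 8)).
V''(x) = 24x − 140 is negative there, so this is the maximum; V ≈ 390.4643.

390.4643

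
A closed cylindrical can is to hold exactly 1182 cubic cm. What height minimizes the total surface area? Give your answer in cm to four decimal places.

With radius r and height h, πr²h = 1182 so h = 1182/(πr²), and S(r) = 2πr² + 2πrh = 2πr² + 2·1182/r.
S'(r) = 4πr − 2·1182/r² = 0 ⇒ r³ = 1182/(2π), so r ≈ 5.7299 and h = 2r ≈ 11.4598.
S''(r) = 4π + 4·1182/r³ > 0, so this is the minimum; S ≈ 618.8606.

11.4598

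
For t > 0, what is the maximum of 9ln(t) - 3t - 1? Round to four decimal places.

f'(t) = 9/t − 3 = 0 gives t = 3.
f''(t) = -9/t², which is negative for t > 0, so this is a local maximum.
f(3) = 9·ln(3) - 9 - 1 ≈ -0.1125.

-0.1125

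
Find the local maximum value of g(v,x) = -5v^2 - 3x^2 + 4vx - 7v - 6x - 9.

∂g/∂v = -10v + 4x - 7 = 0 and ∂g/∂x = 4v - 6x - 6 = 0, so (v, x) = (-3/2, -2).
The Hessian has g_{vv} = -10, g_{xx} = -6, g_{vx} = 4, giving D = 44 > 0 with g_{vv} < 0, so the point is a local maximum.
g(-3/2, -2) = 9/4.

9/4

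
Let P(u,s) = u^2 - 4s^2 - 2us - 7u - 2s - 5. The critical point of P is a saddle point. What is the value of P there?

∂P/∂u = 2u - 2s - 7 = 0 and ∂P/∂s = -2u - 8s - 2 = 0, so (u, s) = (13/5, -9/10).
The Hessian has P_{uu} = 2, P_{ss} = -8, P_{us} = -2, giving D = -20 < 0, so the point is a saddle point.
P(13/5, -9/10) = -66/5.

-66/5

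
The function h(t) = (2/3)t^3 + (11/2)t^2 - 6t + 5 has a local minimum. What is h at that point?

Critical points: h'(t) = 2t^2 + 11t - 6 vanishes at t = -6, 1/2.
Second-derivative test with h''(t) = 4t + 11: h''(-6) = -13 < 0 ⇒ local maximum; h''(1/2) = 13 > 0 ⇒ local minimum.
Thus h has its local minimum at t = 1/2, with value 83/24.

83/24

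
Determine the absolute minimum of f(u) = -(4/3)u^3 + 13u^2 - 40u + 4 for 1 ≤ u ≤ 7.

f'(u) = -4u^2 + 26u - 40, which vanishes at u = 5/2 and u = 4.
Candidates: f(1) = -73/3,  f(5/2) = -427/12,  f(4) = -100/3,  f(7) = -289/3.
So the minimum is f(7) = -289/3.

-289/3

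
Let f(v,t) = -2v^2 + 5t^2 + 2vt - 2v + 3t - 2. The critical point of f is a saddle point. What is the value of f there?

∂f/∂v = -4v + 2t - 2 = 0 and ∂f/∂t = 2v + 10t + 3 = 0, so (v, t) = (-13/22, -2/11).
The Hessian has f_{vv} = -4, f_{tt} = 10, f_{vt} = 2, giving D = -44 < 0, so the point is a saddle point.
f(-13/22, -2/11) = -37/22.

-37/22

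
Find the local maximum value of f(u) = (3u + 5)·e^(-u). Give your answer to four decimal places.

5.8432

Differentiating with the product rule gives f'(u) = (-3u - 2)·e^(-u). Since e^(-u) > 0, the only critical point is u = -2/3.
f''(-2/3) has the same sign as -3 < 0, so this is a local maximum.
f(-2/3) = (3)·e^(2/3) ≈ 5.8432.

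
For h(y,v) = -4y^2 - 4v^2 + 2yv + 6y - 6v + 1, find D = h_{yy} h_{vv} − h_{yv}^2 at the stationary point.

∂h/∂y = -8y + 2v + 6 = 0 and ∂h/∂v = 2y - 8v - 6 = 0, so (y, v) = (3/5, -3/5).
The Hessian has h_{yy} = -8, h_{vv} = -8, h_{yv} = 2, giving D = 60 > 0 with h_{yy} < 0, so the point is a local maximum.
D = (-8)·(-8) − (2)^2 = 60.

60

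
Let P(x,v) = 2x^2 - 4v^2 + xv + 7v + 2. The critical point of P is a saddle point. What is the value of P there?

∂P/∂x = 4x + v = 0 and ∂P/∂v = x - 8v + 7 = 0, so (x, v) = (-7/33, 28/33).
The Hessian has P_{xx} = 4, P_{vv} = -8, P_{xv} = 1, giving D = -33 < 0, so the point is a saddle point.
P(-7/33, 28/33) = 164/33.

164/33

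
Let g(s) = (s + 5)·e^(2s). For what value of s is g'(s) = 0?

By the product rule, g'(s) = (2s + 11)·e^(2s). Since e^(2s) > 0, the only critical point is s = -11/2.
g''(-11/2) has the same sign as 2 > 0, so this is a local minimum.
g(-11/2) = (-1/2)·e^(-11) ≈ -0.0000.

-11/2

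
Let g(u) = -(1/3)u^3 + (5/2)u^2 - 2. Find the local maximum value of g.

113/6

g'(u) = -u^2 + 5u. Setting g'(u) = 0 gives u ∈ {0, 5}.
g''(u) = -2u + 5. g''(0) = 5 > 0 ⇒ local minimum; g''(5) = -5 < 0 ⇒ local maximum.
So the local maximum value is g(5) = 113/6.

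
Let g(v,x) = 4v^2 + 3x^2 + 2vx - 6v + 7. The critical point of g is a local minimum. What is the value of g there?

50/11

∂g/∂v = 8v + 2x - 6 = 0 and ∂g/∂x = 2v + 6x = 0, so (v, x) = (9/11, -3/11).
The Hessian has g_{vv} = 8, g_{xx} = 6, g_{vx} = 2, giving D = 44 > 0 with g_{vv} > 0, so the point is a local minimum.
g(9/11, -3/11) = 50/11.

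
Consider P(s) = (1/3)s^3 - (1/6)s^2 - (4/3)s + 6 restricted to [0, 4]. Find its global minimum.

382/81

The derivative is s^2 - (1/3)s - 4/3, whose only zero in [0, 4] is s = 4/3.
Candidates: P(0) = 6; P(4/3) = 382/81; P(4) = 58/3.
Hence the absolute minimum is 382/81 at s = 4/3.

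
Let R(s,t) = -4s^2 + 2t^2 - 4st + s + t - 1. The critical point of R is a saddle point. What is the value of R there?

∂R/∂s = -8s - 4t + 1 = 0 and ∂R/∂t = -4s + 4t + 1 = 0, so (s, t) = (1/6, -1/12).
The Hessian has R_{ss} = -8, R_{tt} = 4, R_{st} = -4, giving D = -48 < 0, so the point is a saddle point.
R(1/6, -1/12) = -23/24.

-23/24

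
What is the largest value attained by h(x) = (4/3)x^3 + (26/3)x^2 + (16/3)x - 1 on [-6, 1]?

31

h'(x) = 4x^2 + (52/3)x + 16/3, which vanishes at x = -4 and x = -1/3.
Compare values at every candidate in [-6, 1]: h(-6) = -9,  h(-4) = 31,  h(-1/3) = -151/81,  h(1) = 43/3.
So the maximum is h(-4) = 31.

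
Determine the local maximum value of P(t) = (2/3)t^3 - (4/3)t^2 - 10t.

800/81

Critical points: P'(t) = 2t^2 - (8/3)t - 10 vanishes at t = -5/3, 3.
Since P''(t) = 4t - 8/3, we get P''(-5/3) = -28/3 < 0 ⇒ local maximum; P''(3) = 28/3 > 0 ⇒ local minimum.
Thus P has its local maximum at t = -5/3, with value 800/81.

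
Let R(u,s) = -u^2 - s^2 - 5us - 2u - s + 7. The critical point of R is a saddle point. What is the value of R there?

∂R/∂u = -2u - 5s - 2 = 0 and ∂R/∂s = -5u - 2s - 1 = 0, so (u, s) = (-1/21, -8/21).
The Hessian has R_{uu} = -2, R_{ss} = -2, R_{us} = -5, giving D = -21 < 0, so the point is a saddle point.
R(-1/21, -8/21) = 152/21.

152/21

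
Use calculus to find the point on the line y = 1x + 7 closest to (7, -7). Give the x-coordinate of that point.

-7/2

Minimize D(x)^2 = (x - 7)^2 + (x + 14)^2.
d/dx[D^2] = 2(x - 7) + 2·1·(x + 14) = 0 ⇒ x = -7/2.
Then y = 7/2 and the distance is √(441/2) ≈ 14.8492.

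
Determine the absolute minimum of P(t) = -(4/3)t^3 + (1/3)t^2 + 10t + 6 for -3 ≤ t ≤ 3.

Differentiating, P'(t) = -4t^2 + (2/3)t + 10; which vanishes at t = -3/2 and t = 5/3.
Candidates: P(-3) = 15,  P(-3/2) = -15/4,  P(5/3) = 1411/81,  P(3) = 3.
So the minimum is P(-3/2) = -15/4.

-15/4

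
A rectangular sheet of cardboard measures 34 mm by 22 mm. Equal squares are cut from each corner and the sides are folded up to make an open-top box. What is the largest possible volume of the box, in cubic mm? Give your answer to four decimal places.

1463.7334

With cut size x, the volume is V(x) = x(34 − 2x)(22 − 2x) for 0 < x < 11.
V'(x) = 12x^2 − 224x + 748. Setting V'(x) = 0 gives x ≈ 4.3556 (the root in (0, 11)).
V''(x) = 24x − 224 is negative there, so this is the maximum; V ≈ 1463.7334.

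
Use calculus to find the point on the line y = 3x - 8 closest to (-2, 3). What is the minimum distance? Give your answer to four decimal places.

Minimize D(x)^2 = (x + 2)^2 + (3x - 11)^2.
d/dx[D^2] = 2(x + 2) + 2·3·(3x - 11) = 0 ⇒ x = 31/10.
Then y = 13/10 and the distance is √(289/10) ≈ 5.3759.

5.3759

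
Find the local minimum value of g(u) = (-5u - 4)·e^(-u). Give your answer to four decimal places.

Differentiating with the product rule gives g'(u) = (5u - 1)·e^(-u). Since e^(-u) > 0, the only critical point is u = 1/5.
g''(1/5) has the same sign as 5 > 0, so this is a local minimum.
g(1/5) = (-5)·e^(-1/5) ≈ -4.0937.

-4.0937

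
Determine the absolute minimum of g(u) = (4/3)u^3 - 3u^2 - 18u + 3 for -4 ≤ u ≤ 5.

The derivative is 4u^2 - 6u - 18, which vanishes at u = -3/2 and u = 3.
Candidates: g(-4) = -175/3, g(-3/2) = 75/4, g(3) = -42, g(5) = 14/3.
So the minimum is g(-4) = -175/3.

-175/3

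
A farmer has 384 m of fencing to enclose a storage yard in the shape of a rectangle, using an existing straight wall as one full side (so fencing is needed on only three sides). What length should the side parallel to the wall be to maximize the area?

Let the sides perpendicular to the wall have length x and the parallel side y, so 2x + y = 384 and the area is A = xy = x(384 − 2x).
A'(x) = 384 − 4x = 0 gives x = 96, and A''(x) = −4 < 0 confirms a maximum.
Then y = 384 − 2·96 = 192 and A = 18432.

192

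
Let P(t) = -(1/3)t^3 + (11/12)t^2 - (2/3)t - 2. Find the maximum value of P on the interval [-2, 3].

17/3

Differentiating, P'(t) = -t^2 + (11/6)t - 2/3; which vanishes at t = 1/2 and t = 4/3.
Compare values at every candidate in [-2, 3]: P(-2) = 17/3,  P(1/2) = -103/48,  P(4/3) = -166/81,  P(3) = -19/4.
So the maximum is P(-2) = 17/3.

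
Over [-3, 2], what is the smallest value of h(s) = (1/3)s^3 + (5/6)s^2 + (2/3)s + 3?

Differentiating, h'(s) = s^2 + (5/3)s + 2/3; which vanishes at s = -1 and s = -2/3.
Compare values at every candidate in [-3, 2]: h(-3) = -1/2,  h(-1) = 17/6,  h(-2/3) = 229/81,  h(2) = 31/3.
Hence the absolute minimum is -1/2 at s = -3.

-1/2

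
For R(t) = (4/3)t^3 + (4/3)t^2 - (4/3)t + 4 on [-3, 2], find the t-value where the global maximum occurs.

2

R'(t) = 4t^2 + (8/3)t - 4/3, which vanishes at t = -1 and t = 1/3.
Candidates: R(-3) = -16; R(-1) = 16/3; R(1/3) = 304/81; R(2) = 52/3.
So the maximum is R(2) = 52/3.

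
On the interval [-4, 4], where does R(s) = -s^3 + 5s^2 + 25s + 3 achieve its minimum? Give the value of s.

-5/3

Differentiating, R'(s) = -3s^2 + 10s + 25; whose only zero in [-4, 4] is s = -5/3.
Candidates: R(-4) = 47, R(-5/3) = -544/27, R(4) = 119.
Hence the absolute minimum is -544/27 at s = -5/3.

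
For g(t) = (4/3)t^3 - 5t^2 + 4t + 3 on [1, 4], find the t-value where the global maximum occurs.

g'(t) = 4t^2 - 10t + 4, whose only zero in [1, 4] is t = 2.
Compare values at every candidate in [1, 4]: g(1) = 10/3; g(2) = 5/3; g(4) = 73/3.
The maximum over the interval is 73/3, attained at t = 4.

4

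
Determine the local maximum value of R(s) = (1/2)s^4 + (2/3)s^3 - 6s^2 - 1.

-1

R'(s) = 2s^3 + 2s^2 - 12s. Setting R'(s) = 0 gives s ∈ {-3, 0, 2}.
Second-derivative test with R''(s) = 6s^2 + 4s - 12: R''(-3) = 30 > 0 ⇒ local minimum; R''(0) = -12 < 0 ⇒ local maximum; R''(2) = 20 > 0 ⇒ local minimum.
Thus R has its local maximum at s = 0, with value -1.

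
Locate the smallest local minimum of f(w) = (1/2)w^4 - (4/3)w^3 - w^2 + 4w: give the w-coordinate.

Critical points: f'(w) = 2w^3 - 4w^2 - 2w + 4 vanishes at w = -1, 1, 2.
Second-derivative test with f''(w) = 6w^2 - 8w - 2: f''(-1) = 12 > 0 ⇒ local minimum; f''(1) = -4 < 0 ⇒ local maximum; f''(2) = 6 > 0 ⇒ local minimum.
So the smallest local minimum value is f(-1) = -19/6.

-1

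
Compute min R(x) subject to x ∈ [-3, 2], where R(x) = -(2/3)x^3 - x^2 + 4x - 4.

Differentiating, R'(x) = -2x^2 - 2x + 4; which vanishes at x = -2 and x = 1.
Candidates: R(-3) = -7; R(-2) = -32/3; R(1) = -5/3; R(2) = -16/3.
So the minimum is R(-2) = -32/3.

-32/3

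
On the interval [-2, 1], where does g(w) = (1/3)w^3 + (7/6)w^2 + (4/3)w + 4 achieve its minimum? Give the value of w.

-2

The derivative is w^2 + (7/3)w + 4/3, which vanishes at w = -4/3 and w = -1.
Candidates: g(-2) = 10/3; g(-4/3) = 284/81; g(-1) = 7/2; g(1) = 41/6.
Hence the absolute minimum is 10/3 at w = -2.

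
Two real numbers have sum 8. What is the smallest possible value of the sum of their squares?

32

With a + b = 8, a^2 + b^2 = a^2 + (8 − a)^2.
The derivative 2a − 2(8 − a) = 4a − 16 vanishes at a = 4; second derivative 4 > 0, a minimum.
The minimum is 2·(4)^2 = 32.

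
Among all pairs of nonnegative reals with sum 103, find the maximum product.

10609/4

With x + y = 103, the product is P(x) = x(103 − x).
P'(x) = 103 − 2x = 0 gives x = 103/2; P'' = −2 < 0, so this is the maximum.
P = 103/2·103/2 = 10609/4.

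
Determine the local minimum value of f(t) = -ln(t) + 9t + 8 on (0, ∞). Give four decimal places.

11.1972

f'(t) = -1/t + 9 = 0 gives t = 1/9.
f''(t) = 1/t², which is positive for t > 0, so this is a local minimum.
f(1/9) = -1·ln(1/9) + 1 + 8 ≈ 11.1972.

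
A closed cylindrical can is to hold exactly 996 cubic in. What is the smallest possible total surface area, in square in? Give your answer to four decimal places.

With radius r and height h, πr²h = 996 so h = 996/(πr²), and S(r) = 2πr² + 2πrh = 2πr² + 2·996/r.
S'(r) = 4πr − 2·996/r² = 0 ⇒ r³ = 996/(2π), so r ≈ 5.4120 and h = 2r ≈ 10.8241.
S''(r) = 4π + 4·996/r³ > 0, so this is the minimum; S ≈ 552.1038.

552.1038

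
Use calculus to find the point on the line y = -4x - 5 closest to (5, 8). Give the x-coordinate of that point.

Minimize D(x)^2 = (x - 5)^2 + (-4x - 13)^2.
d/dx[D^2] = 2(x - 5) + 2·(-4)·(-4x - 13) = 0 ⇒ x = -47/17.
Then y = 103/17 and the distance is √(1089/17) ≈ 8.0037.

-47/17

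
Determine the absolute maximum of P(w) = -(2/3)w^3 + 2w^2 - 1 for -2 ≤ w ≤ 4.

37/3

Differentiating, P'(w) = -2w^2 + 4w; which vanishes at w = 0 and w = 2.
Evaluating at the critical points and endpoints: P(-2) = 37/3; P(0) = -1; P(2) = 5/3; P(4) = -35/3.
The maximum over the interval is 37/3, attained at w = -2.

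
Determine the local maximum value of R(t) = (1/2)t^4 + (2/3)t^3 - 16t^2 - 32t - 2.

Critical points: R'(t) = 2t^3 + 2t^2 - 32t - 32 vanishes at t = -4, -1, 4.
Since R''(t) = 6t^2 + 4t - 32, we get R''(-4) = 48 > 0 ⇒ local minimum; R''(-1) = -30 < 0 ⇒ local maximum; R''(4) = 80 > 0 ⇒ local minimum.
So the local maximum value is R(-1) = 83/6.

83/6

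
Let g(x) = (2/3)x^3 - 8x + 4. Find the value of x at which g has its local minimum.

Critical points: g'(x) = 2x^2 - 8 vanishes at x = -2, 2.
g''(x) = 4x. g''(-2) = -8 < 0 ⇒ local maximum; g''(2) = 8 > 0 ⇒ local minimum.
The local minimum is g(2) = -20/3.

2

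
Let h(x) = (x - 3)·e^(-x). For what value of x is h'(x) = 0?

4

By the product rule, h'(x) = (-x + 4)·e^(-x). Since e^(-x) > 0, the only critical point is x = 4.
h''(4) has the same sign as -1 < 0, so this is a local maximum.
h(4) = (1)·e^(-4) ≈ 0.0183.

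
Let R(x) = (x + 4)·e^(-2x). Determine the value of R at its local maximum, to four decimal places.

Differentiating with the product rule gives R'(x) = (-2x - 7)·e^(-2x). Since e^(-2x) > 0, the only critical point is x = -7/2.
R''(-7/2) has the same sign as -2 < 0, so this is a local maximum.
R(-7/2) = (1/2)·e^(7) ≈ 548.3166.

548.3166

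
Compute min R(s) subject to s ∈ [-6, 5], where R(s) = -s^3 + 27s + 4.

Differentiating, R'(s) = -3s^2 + 27; which vanishes at s = -3 and s = 3.
Candidates: R(-6) = 58,  R(-3) = -50,  R(3) = 58,  R(5) = 14.
The minimum over the interval is -50, attained at s = -3.

-50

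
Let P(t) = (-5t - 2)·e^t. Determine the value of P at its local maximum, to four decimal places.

1.2330

By the product rule, P'(t) = (-5t - 7)·e^t. Since e^t > 0, the only critical point is t = -7/5.
P''(-7/5) has the same sign as -5 < 0, so this is a local maximum.
P(-7/5) = (5)·e^(-7/5) ≈ 1.2330.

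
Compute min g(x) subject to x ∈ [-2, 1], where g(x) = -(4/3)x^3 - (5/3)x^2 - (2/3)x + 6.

7/3

Differentiating, g'(x) = -4x^2 - (10/3)x - 2/3; which vanishes at x = -1/2 and x = -1/3.
Candidates: g(-2) = 34/3,  g(-1/2) = 73/12,  g(-1/3) = 493/81,  g(1) = 7/3.
Hence the absolute minimum is 7/3 at x = 1.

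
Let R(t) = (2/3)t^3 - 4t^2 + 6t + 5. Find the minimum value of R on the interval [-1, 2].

-17/3

R'(t) = 2t^2 - 8t + 6, whose only zero in [-1, 2] is t = 1.
Evaluating at the critical points and endpoints: R(-1) = -17/3, R(1) = 23/3, R(2) = 19/3.
The minimum over the interval is -17/3, attained at t = -1.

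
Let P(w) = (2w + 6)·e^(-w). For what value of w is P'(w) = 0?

By the product rule, P'(w) = (-2w - 4)·e^(-w). Since e^(-w) > 0, the only critical point is w = -2.
P''(-2) has the same sign as -2 < 0, so this is a local maximum.
P(-2) = (2)·e^(2) ≈ 14.7781.

-2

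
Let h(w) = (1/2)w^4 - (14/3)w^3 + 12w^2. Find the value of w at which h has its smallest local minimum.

0

Critical points: h'(w) = 2w^3 - 14w^2 + 24w vanishes at w = 0, 3, 4.
Second-derivative test with h''(w) = 6w^2 - 28w + 24: h''(0) = 24 > 0 ⇒ local minimum; h''(3) = -6 < 0 ⇒ local maximum; h''(4) = 8 > 0 ⇒ local minimum.
So the smallest local minimum value is h(0) = 0.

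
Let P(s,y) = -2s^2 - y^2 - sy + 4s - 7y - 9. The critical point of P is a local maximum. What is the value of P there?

∂P/∂s = -4s - y + 4 = 0 and ∂P/∂y = -s - 2y - 7 = 0, so (s, y) = (15/7, -32/7).
The Hessian has P_{ss} = -4, P_{yy} = -2, P_{sy} = -1, giving D = 7 > 0 with P_{ss} < 0, so the point is a local maximum.
P(15/7, -32/7) = 79/7.

79/7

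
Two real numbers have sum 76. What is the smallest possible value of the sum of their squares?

With a + b = 76, a^2 + b^2 = a^2 + (76 − a)^2.
The derivative 2a − 2(76 − a) = 4a − 152 vanishes at a = 38; second derivative 4 > 0, a minimum.
The minimum is 2·(38)^2 = 2888.

2888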